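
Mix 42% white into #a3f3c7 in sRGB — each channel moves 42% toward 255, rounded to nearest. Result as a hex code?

#caf8df

#a3f3c7 is rgb(163, 243, 199).
Per channel, c → c + 0.42(255 − c):
  R: 163 + 0.42×(255−163) = 163 + 38.64 = 201.64 → 202
  G: 243 + 0.42×(255−243) = 243 + 5.04 = 248.04 → 248
  B: 199 + 0.42×(255−199) = 199 + 23.52 = 222.52 → 223
rgb(202, 248, 223) = #caf8df.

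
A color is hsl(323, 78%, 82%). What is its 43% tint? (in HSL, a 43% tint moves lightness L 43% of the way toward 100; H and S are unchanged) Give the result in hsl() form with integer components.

L moves 43% from 82 toward 100: 82 + 7.74 = 89.74 → 90.
H and S are unchanged.

hsl(323, 78%, 90%)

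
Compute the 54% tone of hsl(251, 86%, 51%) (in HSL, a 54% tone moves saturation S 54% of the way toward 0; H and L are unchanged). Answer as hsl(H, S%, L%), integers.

hsl(251, 40%, 51%)

S moves 54% from 86 toward 0: 86 − 46.44 = 39.56 → 40.
H and L are unchanged.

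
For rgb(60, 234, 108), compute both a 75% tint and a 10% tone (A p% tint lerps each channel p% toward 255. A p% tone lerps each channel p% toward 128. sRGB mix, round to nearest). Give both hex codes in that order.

#CEFADA, #43DF6E

75% tint:
  R: 60 + 0.75×(255−60) = 60 + 146.25 = 206.25 → 206
  G: 234 + 15.75 = 249.75 → 250
  B: 108 + 0.75×(255−108) = 108 + 110.25 = 218.25 → 218
  → #CEFADA
10% tone:
  R: 60 + 0.1×(128−60) = 60 + 6.8 = 66.8 → 67
  G: 234 − 10.6 = 223.4 → 223
  B: 108 + 0.1×(128−108) = 108 + 2 = 110 → 110
  → #43DF6E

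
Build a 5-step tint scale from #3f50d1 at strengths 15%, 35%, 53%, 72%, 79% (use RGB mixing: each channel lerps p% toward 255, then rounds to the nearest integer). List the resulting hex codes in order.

#3f50d1 is rgb(63, 80, 209).
15%: (63 + 28.8 = 91.8→92, 80 + 26.25 = 106.25→106, 209 + 6.9 = 215.9→216) → #5c6ad8
35%: (63 + 67.2 = 130.2→130, 80 + 61.25 = 141.25→141, 209 + 16.1 = 225.1→225) → #828de1
53%: (63 + 101.76 = 164.76→165, 80 + 92.75 = 172.75→173, 209 + 24.38 = 233.38→233) → #a5ade9
72%: (63 + 138.24 = 201.24→201, 80 + 126 = 206→206, 209 + 33.12 = 242.12→242) → #c9cef2
79%: (63 + 151.68 = 214.68→215, 80 + 138.25 = 218.25→218, 209 + 36.34 = 245.34→245) → #d7daf5

#5c6ad8, #828de1, #a5ade9, #c9cef2, #d7daf5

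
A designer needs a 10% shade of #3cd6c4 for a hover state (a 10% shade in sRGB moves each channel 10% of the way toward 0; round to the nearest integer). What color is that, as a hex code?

#36c1b0

#3cd6c4 is rgb(60, 214, 196).
A 10% shade moves each channel 10% toward 0:
  R: 60 + 0.1×(0−60) = 60 − 6 = 54 → 54
  G: 214 − 21.4 = 192.6 → 193
  B: 196 + 0.1×(0−196) = 196 − 19.6 = 176.4 → 176
rgb(54, 193, 176) = #36c1b0.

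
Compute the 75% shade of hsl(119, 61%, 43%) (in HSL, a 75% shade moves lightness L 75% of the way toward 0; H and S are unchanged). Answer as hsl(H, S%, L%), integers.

hsl(119, 61%, 11%)

L moves 75% from 43 toward 0: 43 − 32.25 = 10.75 → 11.
H and S are unchanged.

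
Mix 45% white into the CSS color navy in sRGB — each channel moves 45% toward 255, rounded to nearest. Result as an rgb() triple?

CSS navy is rgb(0, 0, 128).
Lerp each channel 45% toward 255:
  R: 0 + 0.45×(255−0) = 0 + 114.75 = 114.75 → 115
  G: 0 + 0.45×(255−0) = 0 + 114.75 = 114.75 → 115
  B: 128 + 57.15 = 185.15 → 185

rgb(115, 115, 185)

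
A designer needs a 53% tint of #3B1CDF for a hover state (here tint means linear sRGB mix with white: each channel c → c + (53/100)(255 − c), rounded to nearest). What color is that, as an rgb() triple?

#3B1CDF is rgb(59, 28, 223).
Per channel, c → c + 0.53(255 − c):
  R: 59 + 103.88 = 162.88 → 163
  G: 28 + 120.31 = 148.31 → 148
  B: 223 + 0.53×(255−223) = 223 + 16.96 = 239.96 → 240

rgb(163, 148, 240)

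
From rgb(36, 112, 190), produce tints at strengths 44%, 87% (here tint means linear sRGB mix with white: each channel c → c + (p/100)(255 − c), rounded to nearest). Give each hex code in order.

44%: (36 + 96.36 = 132.36→132, 112 + 62.92 = 174.92→175, 190 + 28.6 = 218.6→219) → #84AFDB
87%: (36 + 190.53 = 226.53→227, 112 + 124.41 = 236.41→236, 190 + 56.55 = 246.55→247) → #E3ECF7

#84AFDB, #E3ECF7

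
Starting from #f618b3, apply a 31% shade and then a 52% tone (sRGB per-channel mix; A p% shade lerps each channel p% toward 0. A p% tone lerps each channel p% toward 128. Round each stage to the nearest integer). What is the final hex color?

#f618b3 is rgb(246, 24, 179).
A 31% shade moves each channel 31% toward 0:
  R: 246 − 76.26 = 169.74 → 170
  G: 24 + 0.31×(0−24) = 24 − 7.44 = 16.56 → 17
  B: 179 + 0.31×(0−179) = 179 − 55.49 = 123.51 → 124
After the shade: rgb(170, 17, 124) = #aa117c.
Lerp each channel 52% toward 128:
  R: 170 − 21.84 = 148.16 → 148
  G: 17 + 57.72 = 74.72 → 75
  B: 124 + 0.52×(128−124) = 124 + 2.08 = 126.08 → 126
rgb(148, 75, 126) = #944b7e.

#944b7e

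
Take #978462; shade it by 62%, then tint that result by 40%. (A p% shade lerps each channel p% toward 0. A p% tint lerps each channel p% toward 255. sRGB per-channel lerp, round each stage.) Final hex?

#88847c

#978462 is rgb(151, 132, 98).
A 62% shade moves each channel 62% toward 0:
  R: 151 − 93.62 = 57.38 → 57
  G: 132 + 0.62×(0−132) = 132 − 81.84 = 50.16 → 50
  B: 98 + 0.62×(0−98) = 98 − 60.76 = 37.24 → 37
After the shade: rgb(57, 50, 37) = #393225.
Lerp each channel 40% toward 255:
  R: 57 + 79.2 = 136.2 → 136
  G: 50 + 82 = 132 → 132
  B: 37 + 0.4×(255−37) = 37 + 87.2 = 124.2 → 124
rgb(136, 132, 124) = #88847c.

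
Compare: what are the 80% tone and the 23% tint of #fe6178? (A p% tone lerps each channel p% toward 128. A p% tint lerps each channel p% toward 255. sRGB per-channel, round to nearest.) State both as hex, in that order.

#fe6178 is rgb(254, 97, 120).
80% tone:
  R: 254 + 0.8×(128−254) = 254 − 100.8 = 153.2 → 153
  G: 97 + 24.8 = 121.8 → 122
  B: 120 + 0.8×(128−120) = 120 + 6.4 = 126.4 → 126
  → #997a7e
23% tint:
  R: 254 + 0.23 = 254.23 → 254
  G: 97 + 36.34 = 133.34 → 133
  B: 120 + 0.23×(255−120) = 120 + 31.05 = 151.05 → 151
  → #fe8597

#997a7e, #fe8597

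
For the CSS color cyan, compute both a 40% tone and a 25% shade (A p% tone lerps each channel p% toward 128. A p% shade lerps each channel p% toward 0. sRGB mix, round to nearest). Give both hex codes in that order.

CSS cyan is rgb(0, 255, 255).
40% tone:
  R: 0 + 0.4×(128−0) = 0 + 51.2 = 51.2 → 51
  G: 255 + 0.4×(128−255) = 255 − 50.8 = 204.2 → 204
  B: 255 + 0.4×(128−255) = 255 − 50.8 = 204.2 → 204
  → #33cccc
25% shade:
  R: 0 + 0.25×(0−0) = 0 + 0 = 0 → 0
  G: 255 − 63.75 = 191.25 → 191
  B: 255 + 0.25×(0−255) = 255 − 63.75 = 191.25 → 191
  → #00bfbf

#33cccc, #00bfbf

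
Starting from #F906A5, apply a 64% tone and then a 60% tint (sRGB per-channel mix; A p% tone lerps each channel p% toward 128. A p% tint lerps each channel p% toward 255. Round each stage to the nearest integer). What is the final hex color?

#F906A5 is rgb(249, 6, 165).
Per channel, c → c + 0.64(128 − c):
  R: 249 + 0.64×(128−249) = 249 − 77.44 = 171.56 → 172
  G: 6 + 78.08 = 84.08 → 84
  B: 165 + 0.64×(128−165) = 165 − 23.68 = 141.32 → 141
After the tone: rgb(172, 84, 141) = #AC548D.
Lerp each channel 60% toward 255:
  R: 172 + 49.8 = 221.8 → 222
  G: 84 + 0.6×(255−84) = 84 + 102.6 = 186.6 → 187
  B: 141 + 68.4 = 209.4 → 209
rgb(222, 187, 209) = #DEBBD1.

#DEBBD1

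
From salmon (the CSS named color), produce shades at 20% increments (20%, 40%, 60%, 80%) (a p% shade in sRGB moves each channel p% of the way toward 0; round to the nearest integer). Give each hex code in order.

CSS salmon is rgb(250, 128, 114).
20%: (250 − 50 = 200→200, 128 − 25.6 = 102.4→102, 114 − 22.8 = 91.2→91) → #c8665b
40%: (250 − 100 = 150→150, 128 − 51.2 = 76.8→77, 114 − 45.6 = 68.4→68) → #964d44
60%: (250 − 150 = 100→100, 128 − 76.8 = 51.2→51, 114 − 68.4 = 45.6→46) → #64332e
80%: (250 − 200 = 50→50, 128 − 102.4 = 25.6→26, 114 − 91.2 = 22.8→23) → #321a17

#c8665b, #964d44, #64332e, #321a17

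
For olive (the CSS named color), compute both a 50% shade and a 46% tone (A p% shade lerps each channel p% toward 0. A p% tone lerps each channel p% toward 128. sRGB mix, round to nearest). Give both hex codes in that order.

CSS olive is rgb(128, 128, 0).
50% shade:
  R: 128 + 0.5×(0−128) = 128 − 64 = 64 → 64
  G: 128 − 64 = 64 → 64
  B: 0 + 0.5×(0−0) = 0 + 0 = 0 → 0
  → #404000
46% tone:
  R: 128 + 0.46×(128−128) = 128 + 0 = 128 → 128
  G: 128 + 0.46×(128−128) = 128 + 0 = 128 → 128
  B: 0 + 58.88 = 58.88 → 59
  → #80803b

#404000, #80803b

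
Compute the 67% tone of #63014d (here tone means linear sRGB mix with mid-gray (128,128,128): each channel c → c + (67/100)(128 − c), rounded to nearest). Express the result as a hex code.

#63014d is rgb(99, 1, 77).
A 67% tone moves each channel 67% toward 128:
  R: 99 + 19.43 = 118.43 → 118
  G: 1 + 0.67×(128−1) = 1 + 85.09 = 86.09 → 86
  B: 77 + 0.67×(128−77) = 77 + 34.17 = 111.17 → 111
rgb(118, 86, 111) = #76566f.

#76566f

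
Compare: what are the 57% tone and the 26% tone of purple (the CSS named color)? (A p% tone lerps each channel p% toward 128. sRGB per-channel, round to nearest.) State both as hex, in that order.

CSS purple is rgb(128, 0, 128).
57% tone:
  R: 128 + 0.57×(128−128) = 128 + 0 = 128 → 128
  G: 0 + 72.96 = 72.96 → 73
  B: 128 + 0 = 128 → 128
  → #804980
26% tone:
  R: 128 + 0 = 128 → 128
  G: 0 + 0.26×(128−0) = 0 + 33.28 = 33.28 → 33
  B: 128 + 0.26×(128−128) = 128 + 0 = 128 → 128
  → #802180

#804980, #802180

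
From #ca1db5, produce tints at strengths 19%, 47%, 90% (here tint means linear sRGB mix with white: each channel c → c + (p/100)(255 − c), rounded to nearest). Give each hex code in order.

#ca1db5 is rgb(202, 29, 181).
19%: (202 + 10.07 = 212.07→212, 29 + 42.94 = 71.94→72, 181 + 14.06 = 195.06→195) → #d448c3
47%: (202 + 24.91 = 226.91→227, 29 + 106.22 = 135.22→135, 181 + 34.78 = 215.78→216) → #e387d8
90%: (202 + 47.7 = 249.7→250, 29 + 203.4 = 232.4→232, 181 + 66.6 = 247.6→248) → #fae8f8

#d448c3, #e387d8, #fae8f8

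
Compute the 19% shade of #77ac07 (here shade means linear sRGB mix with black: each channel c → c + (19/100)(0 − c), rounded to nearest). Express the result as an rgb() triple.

rgb(96, 139, 6)

#77ac07 is rgb(119, 172, 7).
Lerp each channel 19% toward 0:
  R: 119 − 22.61 = 96.39 → 96
  G: 172 − 32.68 = 139.32 → 139
  B: 7 − 1.33 = 5.67 → 6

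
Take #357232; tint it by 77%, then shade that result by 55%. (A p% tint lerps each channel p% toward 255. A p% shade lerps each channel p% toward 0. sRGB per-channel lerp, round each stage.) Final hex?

#5e645e

#357232 is rgb(53, 114, 50).
A 77% tint moves each channel 77% toward 255:
  R: 53 + 0.77×(255−53) = 53 + 155.54 = 208.54 → 209
  G: 114 + 108.57 = 222.57 → 223
  B: 50 + 0.77×(255−50) = 50 + 157.85 = 207.85 → 208
After the tint: rgb(209, 223, 208) = #d1dfd0.
Lerp each channel 55% toward 0:
  R: 209 + 0.55×(0−209) = 209 − 114.95 = 94.05 → 94
  G: 223 + 0.55×(0−223) = 223 − 122.65 = 100.35 → 100
  B: 208 + 0.55×(0−208) = 208 − 114.4 = 93.6 → 94
rgb(94, 100, 94) = #5e645e.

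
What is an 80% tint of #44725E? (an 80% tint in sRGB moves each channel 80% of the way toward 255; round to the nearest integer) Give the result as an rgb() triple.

rgb(218, 227, 223)

#44725E is rgb(68, 114, 94).
Per channel, c → c + 0.8(255 − c):
  R: 68 + 0.8×(255−68) = 68 + 149.6 = 217.6 → 218
  G: 114 + 0.8×(255−114) = 114 + 112.8 = 226.8 → 227
  B: 94 + 0.8×(255−94) = 94 + 128.8 = 222.8 → 223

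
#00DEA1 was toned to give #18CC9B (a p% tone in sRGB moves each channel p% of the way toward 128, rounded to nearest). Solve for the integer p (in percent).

#00DEA1 is rgb(0, 222, 161); #18CC9B is rgb(24, 204, 155).
On the R channel (widest range): 24 ≈ 0 + (p/100)(128 − 0), so p ≈ 100×(24 − 0)/(128 − 0) = 2400/128 = 18.75.
p = 19 reproduces all three channels after rounding.

19%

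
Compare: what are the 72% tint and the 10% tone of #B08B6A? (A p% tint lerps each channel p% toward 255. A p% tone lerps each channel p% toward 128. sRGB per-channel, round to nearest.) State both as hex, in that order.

#B08B6A is rgb(176, 139, 106).
72% tint:
  R: 176 + 0.72×(255−176) = 176 + 56.88 = 232.88 → 233
  G: 139 + 0.72×(255−139) = 139 + 83.52 = 222.52 → 223
  B: 106 + 107.28 = 213.28 → 213
  → #E9DFD5
10% tone:
  R: 176 + 0.1×(128−176) = 176 − 4.8 = 171.2 → 171
  G: 139 + 0.1×(128−139) = 139 − 1.1 = 137.9 → 138
  B: 106 + 2.2 = 108.2 → 108
  → #AB8A6C

#E9DFD5, #AB8A6C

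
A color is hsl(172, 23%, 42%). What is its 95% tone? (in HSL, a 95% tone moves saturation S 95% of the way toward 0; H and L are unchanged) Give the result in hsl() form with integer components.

hsl(172, 1%, 42%)

S moves 95% from 23 toward 0: 23 − 21.85 = 1.15 → 1.
H and L are unchanged.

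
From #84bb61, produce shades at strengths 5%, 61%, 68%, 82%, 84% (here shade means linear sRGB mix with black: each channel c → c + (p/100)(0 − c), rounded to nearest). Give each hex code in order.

#7db25c, #334926, #2a3c1f, #182211, #151e10

#84bb61 is rgb(132, 187, 97).
5%: (132 − 6.6 = 125.4→125, 187 − 9.35 = 177.65→178, 97 − 4.85 = 92.15→92) → #7db25c
61%: (132 − 80.52 = 51.48→51, 187 − 114.07 = 72.93→73, 97 − 59.17 = 37.83→38) → #334926
68%: (132 − 89.76 = 42.24→42, 187 − 127.16 = 59.84→60, 97 − 65.96 = 31.04→31) → #2a3c1f
82%: (132 − 108.24 = 23.76→24, 187 − 153.34 = 33.66→34, 97 − 79.54 = 17.46→17) → #182211
84%: (132 − 110.88 = 21.12→21, 187 − 157.08 = 29.92→30, 97 − 81.48 = 15.52→16) → #151e10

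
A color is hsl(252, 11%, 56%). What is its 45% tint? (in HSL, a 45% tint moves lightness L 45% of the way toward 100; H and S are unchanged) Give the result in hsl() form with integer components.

L moves 45% from 56 toward 100: 56 + 19.8 = 75.8 → 76.
H and S are unchanged.

hsl(252, 11%, 76%)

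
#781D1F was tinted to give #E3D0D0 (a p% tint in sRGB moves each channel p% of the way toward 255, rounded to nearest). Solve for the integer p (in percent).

79%

#781D1F is rgb(120, 29, 31); #E3D0D0 is rgb(227, 208, 208).
On the G channel (widest range): 208 ≈ 29 + (p/100)(255 − 29), so p ≈ 100×(208 − 29)/(255 − 29) = 17900/226 = 79.20.
p = 79 reproduces all three channels after rounding.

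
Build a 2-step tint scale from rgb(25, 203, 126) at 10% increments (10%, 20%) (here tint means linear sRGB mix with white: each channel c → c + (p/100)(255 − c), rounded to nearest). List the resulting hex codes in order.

#30d08b, #47d598

10%: (25 + 23 = 48→48, 203 + 5.2 = 208.2→208, 126 + 12.9 = 138.9→139) → #30d08b
20%: (25 + 46 = 71→71, 203 + 10.4 = 213.4→213, 126 + 25.8 = 151.8→152) → #47d598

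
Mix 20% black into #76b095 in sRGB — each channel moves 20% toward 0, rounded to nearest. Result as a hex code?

#76b095 is rgb(118, 176, 149).
Lerp each channel 20% toward 0:
  R: 118 − 23.6 = 94.4 → 94
  G: 176 − 35.2 = 140.8 → 141
  B: 149 + 0.2×(0−149) = 149 − 29.8 = 119.2 → 119
rgb(94, 141, 119) = #5e8d77.

#5e8d77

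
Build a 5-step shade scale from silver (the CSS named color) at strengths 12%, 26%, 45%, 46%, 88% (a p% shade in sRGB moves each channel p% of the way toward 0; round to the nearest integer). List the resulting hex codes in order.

#a9a9a9, #8e8e8e, #6a6a6a, #686868, #171717

CSS silver is rgb(192, 192, 192).
12%: (192 − 23.04 = 168.96→169, 192 − 23.04 = 168.96→169, 192 − 23.04 = 168.96→169) → #a9a9a9
26%: (192 − 49.92 = 142.08→142, 192 − 49.92 = 142.08→142, 192 − 49.92 = 142.08→142) → #8e8e8e
45%: (192 − 86.4 = 105.6→106, 192 − 86.4 = 105.6→106, 192 − 86.4 = 105.6→106) → #6a6a6a
46%: (192 − 88.32 = 103.68→104, 192 − 88.32 = 103.68→104, 192 − 88.32 = 103.68→104) → #686868
88%: (192 − 168.96 = 23.04→23, 192 − 168.96 = 23.04→23, 192 − 168.96 = 23.04→23) → #171717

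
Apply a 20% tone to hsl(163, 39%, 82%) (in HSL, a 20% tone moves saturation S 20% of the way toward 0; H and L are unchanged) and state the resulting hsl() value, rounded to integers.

S moves 20% from 39 toward 0: 39 − 7.8 = 31.2 → 31.
H and L are unchanged.

hsl(163, 31%, 82%)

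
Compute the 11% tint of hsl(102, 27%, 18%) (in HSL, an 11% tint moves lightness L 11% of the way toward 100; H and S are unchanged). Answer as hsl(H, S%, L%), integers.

L moves 11% from 18 toward 100: 18 + 9.02 = 27.02 → 27.
H and S are unchanged.

hsl(102, 27%, 27%)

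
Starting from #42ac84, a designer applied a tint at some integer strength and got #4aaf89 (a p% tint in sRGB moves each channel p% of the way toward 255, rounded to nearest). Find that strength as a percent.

#42ac84 is rgb(66, 172, 132); #4aaf89 is rgb(74, 175, 137).
On the R channel (widest range): 74 ≈ 66 + (p/100)(255 − 66), so p ≈ 100×(74 − 66)/(255 − 66) = 800/189 = 4.23.
p = 4 reproduces all three channels after rounding.

4%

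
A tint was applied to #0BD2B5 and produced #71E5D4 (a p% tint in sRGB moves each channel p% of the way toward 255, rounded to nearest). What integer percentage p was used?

#0BD2B5 is rgb(11, 210, 181); #71E5D4 is rgb(113, 229, 212).
On the R channel (widest range): 113 ≈ 11 + (p/100)(255 − 11), so p ≈ 100×(113 − 11)/(255 − 11) = 10200/244 = 41.80.
p = 42 reproduces all three channels after rounding.

42%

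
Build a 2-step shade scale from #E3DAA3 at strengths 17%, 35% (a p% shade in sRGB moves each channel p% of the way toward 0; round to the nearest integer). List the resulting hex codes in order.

#E3DAA3 is rgb(227, 218, 163).
17%: (227 − 38.59 = 188.41→188, 218 − 37.06 = 180.94→181, 163 − 27.71 = 135.29→135) → #BCB587
35%: (227 − 79.45 = 147.55→148, 218 − 76.3 = 141.7→142, 163 − 57.05 = 105.95→106) → #948E6A

#BCB587, #948E6A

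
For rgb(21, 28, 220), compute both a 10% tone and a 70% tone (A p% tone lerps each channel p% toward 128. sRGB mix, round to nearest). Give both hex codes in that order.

#2026D3, #60629C

10% tone:
  R: 21 + 0.1×(128−21) = 21 + 10.7 = 31.7 → 32
  G: 28 + 0.1×(128−28) = 28 + 10 = 38 → 38
  B: 220 − 9.2 = 210.8 → 211
  → #2026D3
70% tone:
  R: 21 + 0.7×(128−21) = 21 + 74.9 = 95.9 → 96
  G: 28 + 0.7×(128−28) = 28 + 70 = 98 → 98
  B: 220 − 64.4 = 155.6 → 156
  → #60629C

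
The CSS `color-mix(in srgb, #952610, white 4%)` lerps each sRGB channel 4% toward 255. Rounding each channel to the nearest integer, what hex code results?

#952610 is rgb(149, 38, 16).
Lerp each channel 4% toward 255:
  R: 149 + 0.04×(255−149) = 149 + 4.24 = 153.24 → 153
  G: 38 + 8.68 = 46.68 → 47
  B: 16 + 0.04×(255−16) = 16 + 9.56 = 25.56 → 26
rgb(153, 47, 26) = #992F1A.

#992F1A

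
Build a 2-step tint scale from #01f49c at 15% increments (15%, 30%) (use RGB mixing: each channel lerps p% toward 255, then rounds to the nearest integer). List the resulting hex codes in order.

#01f49c is rgb(1, 244, 156).
15%: (1 + 38.1 = 39.1→39, 244 + 1.65 = 245.65→246, 156 + 14.85 = 170.85→171) → #27f6ab
30%: (1 + 76.2 = 77.2→77, 244 + 3.3 = 247.3→247, 156 + 29.7 = 185.7→186) → #4df7ba

#27f6ab, #4df7ba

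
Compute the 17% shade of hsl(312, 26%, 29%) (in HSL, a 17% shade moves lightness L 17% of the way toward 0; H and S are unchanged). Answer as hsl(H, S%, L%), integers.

hsl(312, 26%, 24%)

L moves 17% from 29 toward 0: 29 − 4.93 = 24.07 → 24.
H and S are unchanged.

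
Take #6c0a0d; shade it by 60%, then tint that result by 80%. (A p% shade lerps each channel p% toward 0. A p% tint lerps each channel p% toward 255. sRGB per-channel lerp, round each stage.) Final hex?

#6c0a0d is rgb(108, 10, 13).
Per channel, c → c + 0.6(0 − c):
  R: 108 − 64.8 = 43.2 → 43
  G: 10 + 0.6×(0−10) = 10 − 6 = 4 → 4
  B: 13 + 0.6×(0−13) = 13 − 7.8 = 5.2 → 5
After the shade: rgb(43, 4, 5) = #2b0405.
Lerp each channel 80% toward 255:
  R: 43 + 0.8×(255−43) = 43 + 169.6 = 212.6 → 213
  G: 4 + 200.8 = 204.8 → 205
  B: 5 + 200 = 205 → 205
rgb(213, 205, 205) = #d5cdcd.

#d5cdcd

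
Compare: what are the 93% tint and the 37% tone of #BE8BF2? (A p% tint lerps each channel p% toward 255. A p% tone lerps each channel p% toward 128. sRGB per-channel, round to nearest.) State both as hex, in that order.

#FAF7FE, #A787C8

#BE8BF2 is rgb(190, 139, 242).
93% tint:
  R: 190 + 60.45 = 250.45 → 250
  G: 139 + 0.93×(255−139) = 139 + 107.88 = 246.88 → 247
  B: 242 + 12.09 = 254.09 → 254
  → #FAF7FE
37% tone:
  R: 190 + 0.37×(128−190) = 190 − 22.94 = 167.06 → 167
  G: 139 + 0.37×(128−139) = 139 − 4.07 = 134.93 → 135
  B: 242 + 0.37×(128−242) = 242 − 42.18 = 199.82 → 200
  → #A787C8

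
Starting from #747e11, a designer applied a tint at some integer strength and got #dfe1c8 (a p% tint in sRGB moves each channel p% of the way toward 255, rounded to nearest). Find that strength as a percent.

#747e11 is rgb(116, 126, 17); #dfe1c8 is rgb(223, 225, 200).
On the B channel (widest range): 200 ≈ 17 + (p/100)(255 − 17), so p ≈ 100×(200 − 17)/(255 − 17) = 18300/238 = 76.89.
p = 77 reproduces all three channels after rounding.

77%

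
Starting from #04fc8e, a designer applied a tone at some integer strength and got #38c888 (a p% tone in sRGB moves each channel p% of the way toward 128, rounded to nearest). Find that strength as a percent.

#04fc8e is rgb(4, 252, 142); #38c888 is rgb(56, 200, 136).
On the R channel (widest range): 56 ≈ 4 + (p/100)(128 − 4), so p ≈ 100×(56 − 4)/(128 − 4) = 5200/124 = 41.94.
p = 42 reproduces all three channels after rounding.

42%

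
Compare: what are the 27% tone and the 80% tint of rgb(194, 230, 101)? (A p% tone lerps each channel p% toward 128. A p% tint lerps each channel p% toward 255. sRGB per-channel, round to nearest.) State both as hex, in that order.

27% tone:
  R: 194 + 0.27×(128−194) = 194 − 17.82 = 176.18 → 176
  G: 230 + 0.27×(128−230) = 230 − 27.54 = 202.46 → 202
  B: 101 + 0.27×(128−101) = 101 + 7.29 = 108.29 → 108
  → #B0CA6C
80% tint:
  R: 194 + 0.8×(255−194) = 194 + 48.8 = 242.8 → 243
  G: 230 + 0.8×(255−230) = 230 + 20 = 250 → 250
  B: 101 + 0.8×(255−101) = 101 + 123.2 = 224.2 → 224
  → #F3FAE0

#B0CA6C, #F3FAE0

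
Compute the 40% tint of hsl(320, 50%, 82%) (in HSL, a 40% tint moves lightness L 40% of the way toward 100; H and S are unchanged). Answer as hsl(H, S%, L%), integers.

L moves 40% from 82 toward 100: 82 + 7.2 = 89.2 → 89.
H and S are unchanged.

hsl(320, 50%, 89%)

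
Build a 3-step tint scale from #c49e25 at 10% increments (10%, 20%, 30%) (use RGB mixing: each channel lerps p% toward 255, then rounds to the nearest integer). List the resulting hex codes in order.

#c49e25 is rgb(196, 158, 37).
10%: (196 + 5.9 = 201.9→202, 158 + 9.7 = 167.7→168, 37 + 21.8 = 58.8→59) → #caa83b
20%: (196 + 11.8 = 207.8→208, 158 + 19.4 = 177.4→177, 37 + 43.6 = 80.6→81) → #d0b151
30%: (196 + 17.7 = 213.7→214, 158 + 29.1 = 187.1→187, 37 + 65.4 = 102.4→102) → #d6bb66

#caa83b, #d0b151, #d6bb66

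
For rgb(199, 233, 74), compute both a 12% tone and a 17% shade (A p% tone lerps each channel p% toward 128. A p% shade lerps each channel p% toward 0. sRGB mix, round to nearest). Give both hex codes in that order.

#bedc50, #a5c13d

12% tone:
  R: 199 + 0.12×(128−199) = 199 − 8.52 = 190.48 → 190
  G: 233 + 0.12×(128−233) = 233 − 12.6 = 220.4 → 220
  B: 74 + 6.48 = 80.48 → 80
  → #bedc50
17% shade:
  R: 199 − 33.83 = 165.17 → 165
  G: 233 − 39.61 = 193.39 → 193
  B: 74 + 0.17×(0−74) = 74 − 12.58 = 61.42 → 61
  → #a5c13d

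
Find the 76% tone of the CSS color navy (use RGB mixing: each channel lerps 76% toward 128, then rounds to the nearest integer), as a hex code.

CSS navy is rgb(0, 0, 128).
Per channel, c → c + 0.76(128 − c):
  R: 0 + 0.76×(128−0) = 0 + 97.28 = 97.28 → 97
  G: 0 + 0.76×(128−0) = 0 + 97.28 = 97.28 → 97
  B: 128 + 0.76×(128−128) = 128 + 0 = 128 → 128
rgb(97, 97, 128) = #616180.

#616180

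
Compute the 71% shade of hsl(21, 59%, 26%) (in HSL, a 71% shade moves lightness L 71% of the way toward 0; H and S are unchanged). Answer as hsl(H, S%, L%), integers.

L moves 71% from 26 toward 0: 26 − 18.46 = 7.54 → 8.
H and S are unchanged.

hsl(21, 59%, 8%)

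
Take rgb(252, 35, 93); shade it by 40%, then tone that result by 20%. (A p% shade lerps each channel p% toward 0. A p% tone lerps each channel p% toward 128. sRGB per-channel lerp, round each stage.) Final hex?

#922A46

Per channel, c → c + 0.4(0 − c):
  R: 252 − 100.8 = 151.2 → 151
  G: 35 − 14 = 21 → 21
  B: 93 − 37.2 = 55.8 → 56
After the shade: rgb(151, 21, 56) = #971538.
Lerp each channel 20% toward 128:
  R: 151 + 0.2×(128−151) = 151 − 4.6 = 146.4 → 146
  G: 21 + 0.2×(128−21) = 21 + 21.4 = 42.4 → 42
  B: 56 + 14.4 = 70.4 → 70
rgb(146, 42, 70) = #922A46.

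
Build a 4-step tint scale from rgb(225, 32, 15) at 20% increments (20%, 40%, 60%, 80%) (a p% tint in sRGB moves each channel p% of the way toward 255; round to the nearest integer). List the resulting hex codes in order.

#E74D3F, #ED796F, #F3A69F, #F9D2CF

20%: (225 + 6 = 231→231, 32 + 44.6 = 76.6→77, 15 + 48 = 63→63) → #E74D3F
40%: (225 + 12 = 237→237, 32 + 89.2 = 121.2→121, 15 + 96 = 111→111) → #ED796F
60%: (225 + 18 = 243→243, 32 + 133.8 = 165.8→166, 15 + 144 = 159→159) → #F3A69F
80%: (225 + 24 = 249→249, 32 + 178.4 = 210.4→210, 15 + 192 = 207→207) → #F9D2CF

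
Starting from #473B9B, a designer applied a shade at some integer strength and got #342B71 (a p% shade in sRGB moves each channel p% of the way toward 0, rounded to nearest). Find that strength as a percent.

#473B9B is rgb(71, 59, 155); #342B71 is rgb(52, 43, 113).
On the B channel (widest range): 113 ≈ 155 + (p/100)(0 − 155), so p ≈ 100×(113 − 155)/(0 − 155) = -4200/-155 = 27.10.
p = 27 reproduces all three channels after rounding.

27%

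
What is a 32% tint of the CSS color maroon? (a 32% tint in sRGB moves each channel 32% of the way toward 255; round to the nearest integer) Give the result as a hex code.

#a95252

CSS maroon is rgb(128, 0, 0).
A 32% tint moves each channel 32% toward 255:
  R: 128 + 40.64 = 168.64 → 169
  G: 0 + 0.32×(255−0) = 0 + 81.6 = 81.6 → 82
  B: 0 + 0.32×(255−0) = 0 + 81.6 = 81.6 → 82
rgb(169, 82, 82) = #a95252.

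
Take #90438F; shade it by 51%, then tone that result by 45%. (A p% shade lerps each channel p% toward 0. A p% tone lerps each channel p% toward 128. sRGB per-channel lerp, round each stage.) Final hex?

#90438F is rgb(144, 67, 143).
Per channel, c → c + 0.51(0 − c):
  R: 144 + 0.51×(0−144) = 144 − 73.44 = 70.56 → 71
  G: 67 + 0.51×(0−67) = 67 − 34.17 = 32.83 → 33
  B: 143 − 72.93 = 70.07 → 70
After the shade: rgb(71, 33, 70) = #472146.
Per channel, c → c + 0.45(128 − c):
  R: 71 + 0.45×(128−71) = 71 + 25.65 = 96.65 → 97
  G: 33 + 0.45×(128−33) = 33 + 42.75 = 75.75 → 76
  B: 70 + 26.1 = 96.1 → 96
rgb(97, 76, 96) = #614C60.

#614C60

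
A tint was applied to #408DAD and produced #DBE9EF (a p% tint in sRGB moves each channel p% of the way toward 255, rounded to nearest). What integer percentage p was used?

81%

#408DAD is rgb(64, 141, 173); #DBE9EF is rgb(219, 233, 239).
On the R channel (widest range): 219 ≈ 64 + (p/100)(255 − 64), so p ≈ 100×(219 − 64)/(255 − 64) = 15500/191 = 81.15.
p = 81 reproduces all three channels after rounding.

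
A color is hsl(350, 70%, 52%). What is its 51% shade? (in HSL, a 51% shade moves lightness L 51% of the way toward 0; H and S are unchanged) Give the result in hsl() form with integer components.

hsl(350, 70%, 25%)

L moves 51% from 52 toward 0: 52 − 26.52 = 25.48 → 25.
H and S are unchanged.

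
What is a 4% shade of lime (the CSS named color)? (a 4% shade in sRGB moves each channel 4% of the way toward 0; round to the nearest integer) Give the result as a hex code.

#00f500

CSS lime is rgb(0, 255, 0).
Per channel, c → c + 0.04(0 − c):
  R: 0 + 0 = 0 → 0
  G: 255 + 0.04×(0−255) = 255 − 10.2 = 244.8 → 245
  B: 0 + 0 = 0 → 0
rgb(0, 245, 0) = #00f500.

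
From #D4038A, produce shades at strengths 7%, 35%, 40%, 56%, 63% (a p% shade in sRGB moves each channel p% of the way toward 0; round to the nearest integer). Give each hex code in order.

#C50380, #8A025A, #7F0253, #5D013D, #4E0133

#D4038A is rgb(212, 3, 138).
7%: (212 − 14.84 = 197.16→197, 3→3, 138 − 9.66 = 128.34→128) → #C50380
35%: (212 − 74.2 = 137.8→138, 3 − 1.05 = 1.95→2, 138 − 48.3 = 89.7→90) → #8A025A
40%: (212 − 84.8 = 127.2→127, 3 − 1.2 = 1.8→2, 138 − 55.2 = 82.8→83) → #7F0253
56%: (212 − 118.72 = 93.28→93, 3 − 1.68 = 1.32→1, 138 − 77.28 = 60.72→61) → #5D013D
63%: (212 − 133.56 = 78.44→78, 3 − 1.89 = 1.11→1, 138 − 86.94 = 51.06→51) → #4E0133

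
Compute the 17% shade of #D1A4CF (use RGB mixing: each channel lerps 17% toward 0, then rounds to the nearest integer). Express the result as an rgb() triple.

rgb(173, 136, 172)

#D1A4CF is rgb(209, 164, 207).
Per channel, c → c + 0.17(0 − c):
  R: 209 + 0.17×(0−209) = 209 − 35.53 = 173.47 → 173
  G: 164 + 0.17×(0−164) = 164 − 27.88 = 136.12 → 136
  B: 207 + 0.17×(0−207) = 207 − 35.19 = 171.81 → 172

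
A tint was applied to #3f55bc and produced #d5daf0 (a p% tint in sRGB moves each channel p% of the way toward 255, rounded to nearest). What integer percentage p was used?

78%

#3f55bc is rgb(63, 85, 188); #d5daf0 is rgb(213, 218, 240).
On the R channel (widest range): 213 ≈ 63 + (p/100)(255 − 63), so p ≈ 100×(213 − 63)/(255 − 63) = 15000/192 = 78.12.
p = 78 reproduces all three channels after rounding.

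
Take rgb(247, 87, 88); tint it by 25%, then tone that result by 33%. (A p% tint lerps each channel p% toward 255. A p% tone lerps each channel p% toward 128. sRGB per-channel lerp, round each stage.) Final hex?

#d18181

A 25% tint moves each channel 25% toward 255:
  R: 247 + 0.25×(255−247) = 247 + 2 = 249 → 249
  G: 87 + 42 = 129 → 129
  B: 88 + 0.25×(255−88) = 88 + 41.75 = 129.75 → 130
After the tint: rgb(249, 129, 130) = #f98182.
A 33% tone moves each channel 33% toward 128:
  R: 249 + 0.33×(128−249) = 249 − 39.93 = 209.07 → 209
  G: 129 + 0.33×(128−129) = 129 − 0.33 = 128.67 → 129
  B: 130 − 0.66 = 129.34 → 129
rgb(209, 129, 129) = #d18181.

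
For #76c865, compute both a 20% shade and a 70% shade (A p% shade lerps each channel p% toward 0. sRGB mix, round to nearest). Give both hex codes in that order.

#5ea051, #233c1e

#76c865 is rgb(118, 200, 101).
20% shade:
  R: 118 + 0.2×(0−118) = 118 − 23.6 = 94.4 → 94
  G: 200 + 0.2×(0−200) = 200 − 40 = 160 → 160
  B: 101 + 0.2×(0−101) = 101 − 20.2 = 80.8 → 81
  → #5ea051
70% shade:
  R: 118 − 82.6 = 35.4 → 35
  G: 200 + 0.7×(0−200) = 200 − 140 = 60 → 60
  B: 101 + 0.7×(0−101) = 101 − 70.7 = 30.3 → 30
  → #233c1e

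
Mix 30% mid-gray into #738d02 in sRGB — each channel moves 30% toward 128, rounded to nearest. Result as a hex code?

#778928

#738d02 is rgb(115, 141, 2).
A 30% tone moves each channel 30% toward 128:
  R: 115 + 0.3×(128−115) = 115 + 3.9 = 118.9 → 119
  G: 141 + 0.3×(128−141) = 141 − 3.9 = 137.1 → 137
  B: 2 + 37.8 = 39.8 → 40
rgb(119, 137, 40) = #778928.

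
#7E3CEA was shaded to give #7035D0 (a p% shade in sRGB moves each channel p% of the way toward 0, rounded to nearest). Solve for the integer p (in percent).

#7E3CEA is rgb(126, 60, 234); #7035D0 is rgb(112, 53, 208).
On the B channel (widest range): 208 ≈ 234 + (p/100)(0 − 234), so p ≈ 100×(208 − 234)/(0 − 234) = -2600/-234 = 11.11.
p = 11 reproduces all three channels after rounding.

11%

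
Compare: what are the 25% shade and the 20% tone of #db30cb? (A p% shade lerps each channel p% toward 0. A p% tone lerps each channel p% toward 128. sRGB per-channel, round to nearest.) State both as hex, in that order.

#a42498, #c940bc

#db30cb is rgb(219, 48, 203).
25% shade:
  R: 219 + 0.25×(0−219) = 219 − 54.75 = 164.25 → 164
  G: 48 + 0.25×(0−48) = 48 − 12 = 36 → 36
  B: 203 − 50.75 = 152.25 → 152
  → #a42498
20% tone:
  R: 219 + 0.2×(128−219) = 219 − 18.2 = 200.8 → 201
  G: 48 + 16 = 64 → 64
  B: 203 + 0.2×(128−203) = 203 − 15 = 188 → 188
  → #c940bc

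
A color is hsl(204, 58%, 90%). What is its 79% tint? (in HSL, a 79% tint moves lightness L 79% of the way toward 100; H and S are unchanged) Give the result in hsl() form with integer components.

hsl(204, 58%, 98%)

L moves 79% from 90 toward 100: 90 + 7.9 = 97.9 → 98.
H and S are unchanged.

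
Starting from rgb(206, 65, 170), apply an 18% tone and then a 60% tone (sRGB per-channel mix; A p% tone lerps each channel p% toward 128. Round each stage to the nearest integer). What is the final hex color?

#9a6b8e

An 18% tone moves each channel 18% toward 128:
  R: 206 + 0.18×(128−206) = 206 − 14.04 = 191.96 → 192
  G: 65 + 0.18×(128−65) = 65 + 11.34 = 76.34 → 76
  B: 170 − 7.56 = 162.44 → 162
After the tone: rgb(192, 76, 162) = #c04ca2.
A 60% tone moves each channel 60% toward 128:
  R: 192 − 38.4 = 153.6 → 154
  G: 76 + 0.6×(128−76) = 76 + 31.2 = 107.2 → 107
  B: 162 + 0.6×(128−162) = 162 − 20.4 = 141.6 → 142
rgb(154, 107, 142) = #9a6b8e.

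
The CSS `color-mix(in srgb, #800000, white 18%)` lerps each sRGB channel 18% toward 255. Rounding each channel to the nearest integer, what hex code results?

#972E2E

#800000 is rgb(128, 0, 0).
Lerp each channel 18% toward 255:
  R: 128 + 0.18×(255−128) = 128 + 22.86 = 150.86 → 151
  G: 0 + 45.9 = 45.9 → 46
  B: 0 + 0.18×(255−0) = 0 + 45.9 = 45.9 → 46
rgb(151, 46, 46) = #972E2E.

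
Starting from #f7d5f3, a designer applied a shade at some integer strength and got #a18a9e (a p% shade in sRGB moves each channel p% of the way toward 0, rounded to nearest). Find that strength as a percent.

#f7d5f3 is rgb(247, 213, 243); #a18a9e is rgb(161, 138, 158).
On the R channel (widest range): 161 ≈ 247 + (p/100)(0 − 247), so p ≈ 100×(161 − 247)/(0 − 247) = -8600/-247 = 34.82.
p = 35 reproduces all three channels after rounding.

35%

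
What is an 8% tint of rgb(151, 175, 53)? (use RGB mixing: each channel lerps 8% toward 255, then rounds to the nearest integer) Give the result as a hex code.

An 8% tint moves each channel 8% toward 255:
  R: 151 + 0.08×(255−151) = 151 + 8.32 = 159.32 → 159
  G: 175 + 0.08×(255−175) = 175 + 6.4 = 181.4 → 181
  B: 53 + 16.16 = 69.16 → 69
rgb(159, 181, 69) = #9fb545.

#9fb545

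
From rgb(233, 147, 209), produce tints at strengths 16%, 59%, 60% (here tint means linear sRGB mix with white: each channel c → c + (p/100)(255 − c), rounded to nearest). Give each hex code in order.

#EDA4D8, #F6D3EC, #F6D4ED

16%: (233 + 3.52 = 236.52→237, 147 + 17.28 = 164.28→164, 209 + 7.36 = 216.36→216) → #EDA4D8
59%: (233 + 12.98 = 245.98→246, 147 + 63.72 = 210.72→211, 209 + 27.14 = 236.14→236) → #F6D3EC
60%: (233 + 13.2 = 246.2→246, 147 + 64.8 = 211.8→212, 209 + 27.6 = 236.6→237) → #F6D4ED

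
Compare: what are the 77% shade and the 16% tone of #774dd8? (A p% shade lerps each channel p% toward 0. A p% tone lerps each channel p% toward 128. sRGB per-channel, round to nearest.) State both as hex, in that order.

#774dd8 is rgb(119, 77, 216).
77% shade:
  R: 119 + 0.77×(0−119) = 119 − 91.63 = 27.37 → 27
  G: 77 + 0.77×(0−77) = 77 − 59.29 = 17.71 → 18
  B: 216 + 0.77×(0−216) = 216 − 166.32 = 49.68 → 50
  → #1b1232
16% tone:
  R: 119 + 1.44 = 120.44 → 120
  G: 77 + 0.16×(128−77) = 77 + 8.16 = 85.16 → 85
  B: 216 + 0.16×(128−216) = 216 − 14.08 = 201.92 → 202
  → #7855ca

#1b1232, #7855ca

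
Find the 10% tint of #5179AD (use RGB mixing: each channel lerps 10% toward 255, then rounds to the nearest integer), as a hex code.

#6286B5

#5179AD is rgb(81, 121, 173).
Per channel, c → c + 0.1(255 − c):
  R: 81 + 17.4 = 98.4 → 98
  G: 121 + 0.1×(255−121) = 121 + 13.4 = 134.4 → 134
  B: 173 + 8.2 = 181.2 → 181
rgb(98, 134, 181) = #6286B5.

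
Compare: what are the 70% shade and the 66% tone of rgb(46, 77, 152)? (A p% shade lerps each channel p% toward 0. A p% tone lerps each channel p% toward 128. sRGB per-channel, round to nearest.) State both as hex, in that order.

#0E172E, #646F88

70% shade:
  R: 46 − 32.2 = 13.8 → 14
  G: 77 + 0.7×(0−77) = 77 − 53.9 = 23.1 → 23
  B: 152 + 0.7×(0−152) = 152 − 106.4 = 45.6 → 46
  → #0E172E
66% tone:
  R: 46 + 54.12 = 100.12 → 100
  G: 77 + 0.66×(128−77) = 77 + 33.66 = 110.66 → 111
  B: 152 + 0.66×(128−152) = 152 − 15.84 = 136.16 → 136
  → #646F88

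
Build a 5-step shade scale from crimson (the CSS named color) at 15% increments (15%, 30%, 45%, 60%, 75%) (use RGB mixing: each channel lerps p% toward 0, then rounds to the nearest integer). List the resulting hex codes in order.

#BB1133, #9A0E2A, #790B21, #580818, #37050F

CSS crimson is rgb(220, 20, 60).
15%: (220 − 33 = 187→187, 20 − 3 = 17→17, 60 − 9 = 51→51) → #BB1133
30%: (220 − 66 = 154→154, 20 − 6 = 14→14, 60 − 18 = 42→42) → #9A0E2A
45%: (220 − 99 = 121→121, 20 − 9 = 11→11, 60 − 27 = 33→33) → #790B21
60%: (220 − 132 = 88→88, 20 − 12 = 8→8, 60 − 36 = 24→24) → #580818
75%: (220 − 165 = 55→55, 20 − 15 = 5→5, 60 − 45 = 15→15) → #37050F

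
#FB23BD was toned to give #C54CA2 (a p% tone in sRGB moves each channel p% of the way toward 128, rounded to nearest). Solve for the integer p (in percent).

44%

#FB23BD is rgb(251, 35, 189); #C54CA2 is rgb(197, 76, 162).
On the R channel (widest range): 197 ≈ 251 + (p/100)(128 − 251), so p ≈ 100×(197 − 251)/(128 − 251) = -5400/-123 = 43.90.
p = 44 reproduces all three channels after rounding.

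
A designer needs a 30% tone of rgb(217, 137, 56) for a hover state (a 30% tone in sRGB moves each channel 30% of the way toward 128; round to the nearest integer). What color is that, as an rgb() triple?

Per channel, c → c + 0.3(128 − c):
  R: 217 + 0.3×(128−217) = 217 − 26.7 = 190.3 → 190
  G: 137 − 2.7 = 134.3 → 134
  B: 56 + 21.6 = 77.6 → 78

rgb(190, 134, 78)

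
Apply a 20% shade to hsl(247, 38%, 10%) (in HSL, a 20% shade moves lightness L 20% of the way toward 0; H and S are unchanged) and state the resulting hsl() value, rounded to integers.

L moves 20% from 10 toward 0: 10 − 2 = 8 → 8.
H and S are unchanged.

hsl(247, 38%, 8%)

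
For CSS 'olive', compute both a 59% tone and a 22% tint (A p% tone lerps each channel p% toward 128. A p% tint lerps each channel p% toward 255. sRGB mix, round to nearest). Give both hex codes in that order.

CSS olive is rgb(128, 128, 0).
59% tone:
  R: 128 + 0.59×(128−128) = 128 + 0 = 128 → 128
  G: 128 + 0.59×(128−128) = 128 + 0 = 128 → 128
  B: 0 + 0.59×(128−0) = 0 + 75.52 = 75.52 → 76
  → #80804C
22% tint:
  R: 128 + 0.22×(255−128) = 128 + 27.94 = 155.94 → 156
  G: 128 + 0.22×(255−128) = 128 + 27.94 = 155.94 → 156
  B: 0 + 56.1 = 56.1 → 56
  → #9C9C38

#80804C, #9C9C38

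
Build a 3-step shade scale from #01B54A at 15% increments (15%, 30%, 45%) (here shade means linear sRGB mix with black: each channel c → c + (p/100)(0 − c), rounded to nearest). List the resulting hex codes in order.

#01B54A is rgb(1, 181, 74).
15%: (1→1, 181 − 27.15 = 153.85→154, 74 − 11.1 = 62.9→63) → #019A3F
30%: (1→1, 181 − 54.3 = 126.7→127, 74 − 22.2 = 51.8→52) → #017F34
45%: (1→1, 181 − 81.45 = 99.55→100, 74 − 33.3 = 40.7→41) → #016429

#019A3F, #017F34, #016429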